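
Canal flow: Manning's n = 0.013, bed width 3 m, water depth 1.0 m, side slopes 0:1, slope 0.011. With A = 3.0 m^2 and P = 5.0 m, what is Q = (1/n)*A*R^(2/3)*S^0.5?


R = A/P = 3.0/5.0 = 0.600000
Q = (1/0.013) * 3.0 * 0.600000^(2/3) * 0.011^0.5

17.2177 m^3/s


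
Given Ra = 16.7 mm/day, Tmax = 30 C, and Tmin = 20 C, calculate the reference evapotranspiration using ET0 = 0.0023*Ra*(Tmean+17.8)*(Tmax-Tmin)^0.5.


Tmean = (Tmax + Tmin)/2 = (30 + 20)/2 = 25.0
ET0 = 0.0023 * 16.7 * (25.0 + 17.8) * sqrt(30 - 20)
ET0 = 0.0023 * 16.7 * 42.8 * 3.162278

5.1986 mm/day


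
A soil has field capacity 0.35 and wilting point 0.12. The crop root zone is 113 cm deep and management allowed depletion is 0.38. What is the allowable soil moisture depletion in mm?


SMD = (FC - PWP) * d * MAD * 10
SMD = (0.35 - 0.12) * 113 * 0.38 * 10
SMD = 0.2300 * 113 * 0.38 * 10

98.7620 mm


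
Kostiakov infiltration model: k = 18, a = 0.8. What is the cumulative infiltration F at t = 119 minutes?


F = k * t^a = 18 * 119^0.8
F = 18 * 45.754896

823.5881 mm


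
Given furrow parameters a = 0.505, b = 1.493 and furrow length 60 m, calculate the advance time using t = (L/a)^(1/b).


t = (L/a)^(1/b)
t = (60/0.505)^(1/1.493)
t = 118.811881^(1/1.493)

24.5316 min


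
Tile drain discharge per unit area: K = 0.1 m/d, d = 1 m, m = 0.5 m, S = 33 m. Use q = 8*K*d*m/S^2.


q = 8*K*d*m/S^2
q = 8*0.1*1*0.5/33^2
q = 0.4000 / 1089

3.6731e-04 m/d


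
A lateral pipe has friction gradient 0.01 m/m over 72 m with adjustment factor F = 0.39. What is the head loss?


hf = J * L * F = 0.01 * 72 * 0.39 = 0.2808 m

0.2808 m


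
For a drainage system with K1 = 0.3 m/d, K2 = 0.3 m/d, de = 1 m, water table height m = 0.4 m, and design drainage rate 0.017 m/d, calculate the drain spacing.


S^2 = 8*K2*de*m/q + 4*K1*m^2/q
S^2 = 8*0.3*1*0.4/0.017 + 4*0.3*0.4^2/0.017
S = sqrt(67.7647)

8.2319 m


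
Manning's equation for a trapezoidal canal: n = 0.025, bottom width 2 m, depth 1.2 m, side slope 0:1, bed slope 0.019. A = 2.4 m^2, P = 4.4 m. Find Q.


R = A/P = 2.4/4.4 = 0.545455
Q = (1/0.025) * 2.4 * 0.545455^(2/3) * 0.019^0.5

8.8339 m^3/s


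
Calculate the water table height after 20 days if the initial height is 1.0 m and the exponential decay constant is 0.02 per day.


m = m0 * exp(-k*t)
m = 1.0 * exp(-0.02 * 20)
m = 1.0 * exp(-0.4000)

0.6703 m


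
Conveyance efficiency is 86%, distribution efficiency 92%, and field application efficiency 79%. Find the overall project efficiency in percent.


Ec = 0.86, Eb = 0.92, Ea = 0.79
E = 0.86 * 0.92 * 0.79 * 100 = 62.5048%

62.5048 %


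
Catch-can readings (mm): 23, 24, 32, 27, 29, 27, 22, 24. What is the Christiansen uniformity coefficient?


mean = 26.000000 mm
MAD = 2.750000 mm
CU = (1 - 2.750000/26.000000)*100

89.4231 %


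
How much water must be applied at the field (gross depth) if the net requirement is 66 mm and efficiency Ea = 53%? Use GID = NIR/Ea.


Ea = 53% = 0.53
GID = NIR / Ea = 66 / 0.53 = 124.5283 mm

124.5283 mm


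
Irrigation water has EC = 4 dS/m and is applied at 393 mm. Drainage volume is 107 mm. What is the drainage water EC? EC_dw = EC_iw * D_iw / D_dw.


EC_dw = EC_iw * D_iw / D_dw
EC_dw = 4 * 393 / 107
EC_dw = 1572 / 107

14.6916 dS/m


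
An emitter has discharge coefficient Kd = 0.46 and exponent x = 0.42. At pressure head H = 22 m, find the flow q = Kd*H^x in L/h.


q = Kd * H^x = 0.46 * 22^0.42 = 0.46 * 3.662836

1.6849 L/h


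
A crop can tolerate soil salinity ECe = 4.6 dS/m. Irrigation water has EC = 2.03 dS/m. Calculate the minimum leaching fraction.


LR = ECiw / (5*ECe - ECiw)
LR = 2.03 / (5*4.6 - 2.03)
LR = 2.03 / 20.9700

0.0968


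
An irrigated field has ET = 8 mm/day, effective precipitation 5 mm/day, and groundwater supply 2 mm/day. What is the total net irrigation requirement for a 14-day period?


Daily deficit = ET - Pe - GW = 8 - 5 - 2 = 1 mm/day
NIR = 1 * 14 = 14 mm

14.0000 mm


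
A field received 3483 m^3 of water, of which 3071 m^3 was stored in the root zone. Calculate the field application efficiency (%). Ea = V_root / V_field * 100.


Ea = V_root / V_field * 100 = 3071 / 3483 * 100 = 88.1711%

88.1711 %


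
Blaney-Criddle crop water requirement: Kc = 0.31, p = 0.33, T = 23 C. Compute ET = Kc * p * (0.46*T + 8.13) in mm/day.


ET = Kc * p * (0.46*T + 8.13)
ET = 0.31 * 0.33 * (0.46*23 + 8.13)
ET = 0.31 * 0.33 * 18.7100

1.9140 mm/day


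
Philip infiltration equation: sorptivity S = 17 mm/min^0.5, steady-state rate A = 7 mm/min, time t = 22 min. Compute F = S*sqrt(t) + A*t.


F = S*sqrt(t) + A*t
F = 17*sqrt(22) + 7*22
F = 17*4.690416 + 154

233.7371 mm


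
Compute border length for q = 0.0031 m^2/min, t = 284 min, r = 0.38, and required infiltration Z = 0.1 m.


L = q*t/((1+r)*Z)
L = 0.0031*284/((1+0.38)*0.1)
L = 0.8804/0.138

6.3797 m


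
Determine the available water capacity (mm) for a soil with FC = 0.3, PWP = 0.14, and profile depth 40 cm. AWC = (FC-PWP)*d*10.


AWC = (FC - PWP) * d * 10
AWC = (0.3 - 0.14) * 40 * 10
AWC = 0.1600 * 40 * 10

64.0000 mm


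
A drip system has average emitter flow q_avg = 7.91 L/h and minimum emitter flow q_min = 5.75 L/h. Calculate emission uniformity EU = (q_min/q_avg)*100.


EU = (q_min/q_avg)*100 = (5.75/7.91)*100 = 72.6928%

72.6928 %


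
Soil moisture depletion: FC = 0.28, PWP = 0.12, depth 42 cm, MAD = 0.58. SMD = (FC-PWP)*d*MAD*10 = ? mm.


SMD = (FC - PWP) * d * MAD * 10
SMD = (0.28 - 0.12) * 42 * 0.58 * 10
SMD = 0.1600 * 42 * 0.58 * 10

38.9760 mm


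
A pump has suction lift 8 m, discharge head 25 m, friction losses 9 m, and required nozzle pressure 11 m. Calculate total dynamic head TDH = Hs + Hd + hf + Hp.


TDH = Hs + Hd + hf + Hp = 8 + 25 + 9 + 11 = 53

53 m


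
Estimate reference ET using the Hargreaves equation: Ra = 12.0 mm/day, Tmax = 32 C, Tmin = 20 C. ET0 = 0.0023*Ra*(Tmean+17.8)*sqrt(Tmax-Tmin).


Tmean = (Tmax + Tmin)/2 = (32 + 20)/2 = 26.0
ET0 = 0.0023 * 12.0 * (26.0 + 17.8) * sqrt(32 - 20)
ET0 = 0.0023 * 12.0 * 43.8 * 3.464102

4.1877 mm/day


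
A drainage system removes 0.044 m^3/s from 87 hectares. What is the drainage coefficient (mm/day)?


DC = Q * 86400 / (A * 10000) * 1000
DC = 0.044 * 86400 / (87 * 10000) * 1000
DC = 3801600.0000 / 870000

4.3697 mm/day


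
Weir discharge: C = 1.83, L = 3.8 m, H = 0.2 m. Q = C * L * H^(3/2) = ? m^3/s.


Q = C * L * H^(3/2) = 1.83 * 3.8 * 0.2^1.5 = 1.83 * 3.8 * 0.089443

0.6220 m^3/s


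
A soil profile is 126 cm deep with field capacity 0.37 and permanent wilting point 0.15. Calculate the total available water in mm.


AWC = (FC - PWP) * d * 10
AWC = (0.37 - 0.15) * 126 * 10
AWC = 0.2200 * 126 * 10

277.2000 mm


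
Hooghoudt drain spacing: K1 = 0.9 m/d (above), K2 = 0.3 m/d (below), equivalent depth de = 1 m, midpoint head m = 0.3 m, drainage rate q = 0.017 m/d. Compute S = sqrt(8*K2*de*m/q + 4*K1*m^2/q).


S^2 = 8*K2*de*m/q + 4*K1*m^2/q
S^2 = 8*0.3*1*0.3/0.017 + 4*0.9*0.3^2/0.017
S = sqrt(61.4118)

7.8366 m


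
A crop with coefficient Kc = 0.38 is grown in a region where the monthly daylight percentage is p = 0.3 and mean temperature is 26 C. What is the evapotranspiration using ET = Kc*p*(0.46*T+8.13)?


ET = Kc * p * (0.46*T + 8.13)
ET = 0.38 * 0.3 * (0.46*26 + 8.13)
ET = 0.38 * 0.3 * 20.0900

2.2903 mm/day


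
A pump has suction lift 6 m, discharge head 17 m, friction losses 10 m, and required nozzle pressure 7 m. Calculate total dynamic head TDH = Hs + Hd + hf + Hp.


TDH = Hs + Hd + hf + Hp = 6 + 17 + 10 + 7 = 40

40 m


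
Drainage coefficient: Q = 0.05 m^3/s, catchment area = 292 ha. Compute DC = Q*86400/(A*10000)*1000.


DC = Q * 86400 / (A * 10000) * 1000
DC = 0.05 * 86400 / (292 * 10000) * 1000
DC = 4320000.0000 / 2920000

1.4795 mm/day


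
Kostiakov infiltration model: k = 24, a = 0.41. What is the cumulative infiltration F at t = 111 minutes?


F = k * t^a = 24 * 111^0.41
F = 24 * 6.895764

165.4983 mm


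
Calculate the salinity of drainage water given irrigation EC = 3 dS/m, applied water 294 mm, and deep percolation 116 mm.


EC_dw = EC_iw * D_iw / D_dw
EC_dw = 3 * 294 / 116
EC_dw = 882 / 116

7.6034 dS/m


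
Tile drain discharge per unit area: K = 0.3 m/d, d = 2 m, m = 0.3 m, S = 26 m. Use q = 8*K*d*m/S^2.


q = 8*K*d*m/S^2
q = 8*0.3*2*0.3/26^2
q = 1.4400 / 676

0.0021 m/d


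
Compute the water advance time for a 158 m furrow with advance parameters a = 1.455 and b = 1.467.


t = (L/a)^(1/b)
t = (158/1.455)^(1/1.467)
t = 108.591065^(1/1.467)

24.4189 min


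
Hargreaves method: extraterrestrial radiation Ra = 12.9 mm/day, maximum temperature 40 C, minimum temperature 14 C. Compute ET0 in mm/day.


Tmean = (Tmax + Tmin)/2 = (40 + 14)/2 = 27.0
ET0 = 0.0023 * 12.9 * (27.0 + 17.8) * sqrt(40 - 14)
ET0 = 0.0023 * 12.9 * 44.8 * 5.099020

6.7777 mm/day


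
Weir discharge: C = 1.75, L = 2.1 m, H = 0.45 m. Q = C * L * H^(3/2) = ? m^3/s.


Q = C * L * H^(3/2) = 1.75 * 2.1 * 0.45^1.5 = 1.75 * 2.1 * 0.301869

1.1094 m^3/s


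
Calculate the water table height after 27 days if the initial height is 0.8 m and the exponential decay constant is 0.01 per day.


m = m0 * exp(-k*t)
m = 0.8 * exp(-0.01 * 27)
m = 0.8 * exp(-0.2700)

0.6107 m


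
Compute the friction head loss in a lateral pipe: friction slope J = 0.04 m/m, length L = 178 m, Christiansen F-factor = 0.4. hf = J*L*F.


hf = J * L * F = 0.04 * 178 * 0.4 = 2.8480 m

2.8480 m


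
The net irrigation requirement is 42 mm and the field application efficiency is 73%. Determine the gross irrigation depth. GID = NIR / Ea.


Ea = 73% = 0.73
GID = NIR / Ea = 42 / 0.73 = 57.5342 mm

57.5342 mm


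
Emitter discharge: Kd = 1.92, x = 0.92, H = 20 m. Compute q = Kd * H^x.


q = Kd * H^x = 1.92 * 20^0.92 = 1.92 * 15.737930

30.2168 L/h


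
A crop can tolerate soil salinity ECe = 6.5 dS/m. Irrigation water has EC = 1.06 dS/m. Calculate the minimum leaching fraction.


LR = ECiw / (5*ECe - ECiw)
LR = 1.06 / (5*6.5 - 1.06)
LR = 1.06 / 31.4400

0.0337


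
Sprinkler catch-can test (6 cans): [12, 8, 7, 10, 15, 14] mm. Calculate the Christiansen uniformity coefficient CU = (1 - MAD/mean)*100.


mean = 11.000000 mm
MAD = 2.666667 mm
CU = (1 - 2.666667/11.000000)*100

75.7576 %


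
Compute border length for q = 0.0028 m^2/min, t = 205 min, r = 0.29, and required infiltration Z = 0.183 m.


L = q*t/((1+r)*Z)
L = 0.0028*205/((1+0.29)*0.183)
L = 0.574/0.23607

2.4315 m


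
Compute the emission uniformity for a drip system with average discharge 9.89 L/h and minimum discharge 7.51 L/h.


EU = (q_min/q_avg)*100 = (7.51/9.89)*100 = 75.9353%

75.9353 %


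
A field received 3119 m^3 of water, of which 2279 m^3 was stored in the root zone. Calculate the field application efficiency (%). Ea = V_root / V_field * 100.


Ea = V_root / V_field * 100 = 2279 / 3119 * 100 = 73.0683%

73.0683 %


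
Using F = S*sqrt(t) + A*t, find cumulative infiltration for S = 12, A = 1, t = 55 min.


F = S*sqrt(t) + A*t
F = 12*sqrt(55) + 1*55
F = 12*7.416198 + 55

143.9944 mm


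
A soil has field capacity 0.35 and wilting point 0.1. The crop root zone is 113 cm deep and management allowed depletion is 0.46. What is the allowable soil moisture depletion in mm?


SMD = (FC - PWP) * d * MAD * 10
SMD = (0.35 - 0.1) * 113 * 0.46 * 10
SMD = 0.2500 * 113 * 0.46 * 10

129.9500 mm


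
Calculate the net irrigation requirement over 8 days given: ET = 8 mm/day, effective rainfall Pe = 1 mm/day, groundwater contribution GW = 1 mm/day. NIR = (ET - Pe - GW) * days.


Daily deficit = ET - Pe - GW = 8 - 1 - 1 = 6 mm/day
NIR = 6 * 8 = 48 mm

48.0000 mm


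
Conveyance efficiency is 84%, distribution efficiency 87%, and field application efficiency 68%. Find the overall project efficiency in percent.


Ec = 0.84, Eb = 0.87, Ea = 0.68
E = 0.84 * 0.87 * 0.68 * 100 = 49.6944%

49.6944 %


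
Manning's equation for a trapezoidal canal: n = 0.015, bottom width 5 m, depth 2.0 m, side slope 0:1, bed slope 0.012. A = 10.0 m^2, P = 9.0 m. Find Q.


R = A/P = 10.0/9.0 = 1.111111
Q = (1/0.015) * 10.0 * 1.111111^(2/3) * 0.012^0.5

78.3437 m^3/s


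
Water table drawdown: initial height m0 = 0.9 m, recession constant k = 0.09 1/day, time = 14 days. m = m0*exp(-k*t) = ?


m = m0 * exp(-k*t)
m = 0.9 * exp(-0.09 * 14)
m = 0.9 * exp(-1.2600)

0.2553 m


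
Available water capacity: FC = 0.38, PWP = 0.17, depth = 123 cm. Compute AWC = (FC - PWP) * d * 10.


AWC = (FC - PWP) * d * 10
AWC = (0.38 - 0.17) * 123 * 10
AWC = 0.2100 * 123 * 10

258.3000 mm


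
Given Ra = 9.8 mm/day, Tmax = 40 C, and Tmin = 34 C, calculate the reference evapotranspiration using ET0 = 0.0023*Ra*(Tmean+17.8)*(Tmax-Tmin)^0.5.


Tmean = (Tmax + Tmin)/2 = (40 + 34)/2 = 37.0
ET0 = 0.0023 * 9.8 * (37.0 + 17.8) * sqrt(40 - 34)
ET0 = 0.0023 * 9.8 * 54.8 * 2.449490

3.0256 mm/day


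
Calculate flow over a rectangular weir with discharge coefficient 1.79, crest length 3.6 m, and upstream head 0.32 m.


Q = C * L * H^(3/2) = 1.79 * 3.6 * 0.32^1.5 = 1.79 * 3.6 * 0.181019

1.1665 m^3/s


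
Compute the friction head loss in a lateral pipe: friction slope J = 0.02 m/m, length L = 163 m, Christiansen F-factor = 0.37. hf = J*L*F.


hf = J * L * F = 0.02 * 163 * 0.37 = 1.2062 m

1.2062 m


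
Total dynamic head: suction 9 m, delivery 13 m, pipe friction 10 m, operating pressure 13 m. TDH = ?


TDH = Hs + Hd + hf + Hp = 9 + 13 + 10 + 13 = 45

45 m


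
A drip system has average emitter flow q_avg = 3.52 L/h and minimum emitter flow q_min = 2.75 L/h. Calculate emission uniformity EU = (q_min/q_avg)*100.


EU = (q_min/q_avg)*100 = (2.75/3.52)*100 = 78.1250%

78.1250 %


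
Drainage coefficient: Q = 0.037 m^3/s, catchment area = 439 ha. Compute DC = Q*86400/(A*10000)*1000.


DC = Q * 86400 / (A * 10000) * 1000
DC = 0.037 * 86400 / (439 * 10000) * 1000
DC = 3196800.0000 / 4390000

0.7282 mm/day


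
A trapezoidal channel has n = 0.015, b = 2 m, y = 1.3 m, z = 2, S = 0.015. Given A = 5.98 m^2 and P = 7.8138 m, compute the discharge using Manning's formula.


R = A/P = 5.98/7.8138 = 0.765313
Q = (1/0.015) * 5.98 * 0.765313^(2/3) * 0.015^0.5

40.8522 m^3/s


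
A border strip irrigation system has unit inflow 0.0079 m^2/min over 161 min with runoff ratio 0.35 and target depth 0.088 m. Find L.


L = q*t/((1+r)*Z)
L = 0.0079*161/((1+0.35)*0.088)
L = 1.2719/0.1188

10.7062 m


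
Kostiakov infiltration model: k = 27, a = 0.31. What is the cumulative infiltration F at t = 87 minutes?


F = k * t^a = 27 * 87^0.31
F = 27 * 3.992556

107.7990 mm


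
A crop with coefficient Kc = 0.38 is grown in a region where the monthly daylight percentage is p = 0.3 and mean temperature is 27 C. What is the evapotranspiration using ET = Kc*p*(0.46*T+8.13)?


ET = Kc * p * (0.46*T + 8.13)
ET = 0.38 * 0.3 * (0.46*27 + 8.13)
ET = 0.38 * 0.3 * 20.5500

2.3427 mm/day


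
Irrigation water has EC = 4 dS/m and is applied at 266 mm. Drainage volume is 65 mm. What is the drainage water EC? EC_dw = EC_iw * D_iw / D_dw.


EC_dw = EC_iw * D_iw / D_dw
EC_dw = 4 * 266 / 65
EC_dw = 1064 / 65

16.3692 dS/m


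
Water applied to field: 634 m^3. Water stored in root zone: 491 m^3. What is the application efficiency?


Ea = V_root / V_field * 100 = 491 / 634 * 100 = 77.4448%

77.4448 %


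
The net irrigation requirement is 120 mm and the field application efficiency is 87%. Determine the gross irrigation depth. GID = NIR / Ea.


Ea = 87% = 0.87
GID = NIR / Ea = 120 / 0.87 = 137.9310 mm

137.9310 mm


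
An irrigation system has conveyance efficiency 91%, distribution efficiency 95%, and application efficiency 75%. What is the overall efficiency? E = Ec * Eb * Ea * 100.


Ec = 0.91, Eb = 0.95, Ea = 0.75
E = 0.91 * 0.95 * 0.75 * 100 = 64.8375%

64.8375 %


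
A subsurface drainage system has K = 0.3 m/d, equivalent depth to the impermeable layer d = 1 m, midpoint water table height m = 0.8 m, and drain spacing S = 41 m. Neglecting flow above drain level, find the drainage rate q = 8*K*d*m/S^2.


q = 8*K*d*m/S^2
q = 8*0.3*1*0.8/41^2
q = 1.9200 / 1681

0.0011 m/d


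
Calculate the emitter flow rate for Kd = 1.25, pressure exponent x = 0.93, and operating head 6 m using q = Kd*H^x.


q = Kd * H^x = 1.25 * 6^0.93 = 1.25 * 5.292741

6.6159 L/h


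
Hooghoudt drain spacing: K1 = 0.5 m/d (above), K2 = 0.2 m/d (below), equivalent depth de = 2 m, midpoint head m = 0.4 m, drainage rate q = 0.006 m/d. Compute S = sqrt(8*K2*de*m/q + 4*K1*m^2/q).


S^2 = 8*K2*de*m/q + 4*K1*m^2/q
S^2 = 8*0.2*2*0.4/0.006 + 4*0.5*0.4^2/0.006
S = sqrt(266.6667)

16.3299 m


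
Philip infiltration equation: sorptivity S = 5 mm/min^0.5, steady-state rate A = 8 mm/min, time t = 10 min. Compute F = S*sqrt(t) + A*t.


F = S*sqrt(t) + A*t
F = 5*sqrt(10) + 8*10
F = 5*3.162278 + 80

95.8114 mm


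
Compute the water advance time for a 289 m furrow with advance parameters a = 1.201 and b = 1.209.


t = (L/a)^(1/b)
t = (289/1.201)^(1/1.209)
t = 240.632806^(1/1.209)

93.2588 min


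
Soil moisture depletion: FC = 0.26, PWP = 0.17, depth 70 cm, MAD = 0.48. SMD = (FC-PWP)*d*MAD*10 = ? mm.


SMD = (FC - PWP) * d * MAD * 10
SMD = (0.26 - 0.17) * 70 * 0.48 * 10
SMD = 0.0900 * 70 * 0.48 * 10

30.2400 mm


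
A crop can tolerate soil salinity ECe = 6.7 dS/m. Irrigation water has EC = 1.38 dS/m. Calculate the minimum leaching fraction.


LR = ECiw / (5*ECe - ECiw)
LR = 1.38 / (5*6.7 - 1.38)
LR = 1.38 / 32.1200

0.0430


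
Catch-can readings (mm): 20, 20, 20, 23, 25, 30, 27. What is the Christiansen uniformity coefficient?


mean = 23.571429 mm
MAD = 3.224490 mm
CU = (1 - 3.224490/23.571429)*100

86.3203 %


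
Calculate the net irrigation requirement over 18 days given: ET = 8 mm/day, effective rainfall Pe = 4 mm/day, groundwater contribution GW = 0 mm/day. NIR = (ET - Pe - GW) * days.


Daily deficit = ET - Pe - GW = 8 - 4 - 0 = 4 mm/day
NIR = 4 * 18 = 72 mm

72.0000 mm


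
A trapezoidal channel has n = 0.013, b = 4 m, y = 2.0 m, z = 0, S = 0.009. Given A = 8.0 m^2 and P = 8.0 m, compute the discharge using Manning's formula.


R = A/P = 8.0/8.0 = 1.000000
Q = (1/0.013) * 8.0 * 1.000000^(2/3) * 0.009^0.5

58.3805 m^3/s


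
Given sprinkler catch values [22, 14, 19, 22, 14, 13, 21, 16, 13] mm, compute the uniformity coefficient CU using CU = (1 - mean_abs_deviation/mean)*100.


mean = 17.111111 mm
MAD = 3.456790 mm
CU = (1 - 3.456790/17.111111)*100

79.7980 %


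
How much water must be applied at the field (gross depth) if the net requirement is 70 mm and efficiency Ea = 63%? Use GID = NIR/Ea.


Ea = 63% = 0.63
GID = NIR / Ea = 70 / 0.63 = 111.1111 mm

111.1111 mm


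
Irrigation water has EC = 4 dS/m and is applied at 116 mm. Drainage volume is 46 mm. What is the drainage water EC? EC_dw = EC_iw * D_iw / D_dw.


EC_dw = EC_iw * D_iw / D_dw
EC_dw = 4 * 116 / 46
EC_dw = 464 / 46

10.0870 dS/m


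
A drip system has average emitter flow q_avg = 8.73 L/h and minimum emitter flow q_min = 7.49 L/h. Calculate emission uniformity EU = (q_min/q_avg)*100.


EU = (q_min/q_avg)*100 = (7.49/8.73)*100 = 85.7961%

85.7961 %


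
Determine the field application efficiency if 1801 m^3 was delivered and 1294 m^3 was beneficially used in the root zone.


Ea = V_root / V_field * 100 = 1294 / 1801 * 100 = 71.8490%

71.8490 %


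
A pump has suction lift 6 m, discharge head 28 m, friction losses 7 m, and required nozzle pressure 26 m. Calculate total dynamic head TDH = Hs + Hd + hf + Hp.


TDH = Hs + Hd + hf + Hp = 6 + 28 + 7 + 26 = 67

67 m


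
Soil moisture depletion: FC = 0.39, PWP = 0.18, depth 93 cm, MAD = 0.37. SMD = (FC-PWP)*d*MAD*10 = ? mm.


SMD = (FC - PWP) * d * MAD * 10
SMD = (0.39 - 0.18) * 93 * 0.37 * 10
SMD = 0.2100 * 93 * 0.37 * 10

72.2610 mm


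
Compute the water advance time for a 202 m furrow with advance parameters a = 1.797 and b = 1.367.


t = (L/a)^(1/b)
t = (202/1.797)^(1/1.367)
t = 112.409572^(1/1.367)

31.6389 min


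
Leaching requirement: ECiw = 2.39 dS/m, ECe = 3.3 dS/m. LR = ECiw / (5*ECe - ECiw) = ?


LR = ECiw / (5*ECe - ECiw)
LR = 2.39 / (5*3.3 - 2.39)
LR = 2.39 / 14.1100

0.1694


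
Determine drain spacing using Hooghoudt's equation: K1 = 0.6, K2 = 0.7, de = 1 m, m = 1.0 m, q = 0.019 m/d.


S^2 = 8*K2*de*m/q + 4*K1*m^2/q
S^2 = 8*0.7*1*1.0/0.019 + 4*0.6*1.0^2/0.019
S = sqrt(421.0526)

20.5196 m


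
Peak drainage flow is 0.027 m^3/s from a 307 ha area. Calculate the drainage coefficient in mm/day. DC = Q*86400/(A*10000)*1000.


DC = Q * 86400 / (A * 10000) * 1000
DC = 0.027 * 86400 / (307 * 10000) * 1000
DC = 2332800.0000 / 3070000

0.7599 mm/day


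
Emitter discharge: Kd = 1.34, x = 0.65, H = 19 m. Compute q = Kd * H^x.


q = Kd * H^x = 1.34 * 19^0.65 = 1.34 * 6.779378

9.0844 L/h


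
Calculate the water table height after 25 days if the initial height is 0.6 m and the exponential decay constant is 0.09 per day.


m = m0 * exp(-k*t)
m = 0.6 * exp(-0.09 * 25)
m = 0.6 * exp(-2.2500)

0.0632 m


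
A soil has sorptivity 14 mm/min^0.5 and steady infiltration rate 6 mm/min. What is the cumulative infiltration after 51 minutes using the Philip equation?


F = S*sqrt(t) + A*t
F = 14*sqrt(51) + 6*51
F = 14*7.141428 + 306

405.9800 mm


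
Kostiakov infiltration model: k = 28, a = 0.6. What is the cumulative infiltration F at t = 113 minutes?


F = k * t^a = 28 * 113^0.6
F = 28 * 17.054817

477.5349 mm


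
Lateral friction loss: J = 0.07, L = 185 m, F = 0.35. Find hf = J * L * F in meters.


hf = J * L * F = 0.07 * 185 * 0.35 = 4.5325 m

4.5325 m


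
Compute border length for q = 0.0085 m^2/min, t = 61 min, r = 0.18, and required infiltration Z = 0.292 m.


L = q*t/((1+r)*Z)
L = 0.0085*61/((1+0.18)*0.292)
L = 0.5185/0.34456

1.5048 m


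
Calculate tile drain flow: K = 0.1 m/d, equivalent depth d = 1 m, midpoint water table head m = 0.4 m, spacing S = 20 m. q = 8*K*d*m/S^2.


q = 8*K*d*m/S^2
q = 8*0.1*1*0.4/20^2
q = 0.3200 / 400

8.0000e-04 m/d


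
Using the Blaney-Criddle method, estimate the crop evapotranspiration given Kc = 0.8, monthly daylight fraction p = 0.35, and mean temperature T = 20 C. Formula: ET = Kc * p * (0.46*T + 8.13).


ET = Kc * p * (0.46*T + 8.13)
ET = 0.8 * 0.35 * (0.46*20 + 8.13)
ET = 0.8 * 0.35 * 17.3300

4.8524 mm/day


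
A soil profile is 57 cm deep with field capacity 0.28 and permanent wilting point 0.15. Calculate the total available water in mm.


AWC = (FC - PWP) * d * 10
AWC = (0.28 - 0.15) * 57 * 10
AWC = 0.1300 * 57 * 10

74.1000 mm


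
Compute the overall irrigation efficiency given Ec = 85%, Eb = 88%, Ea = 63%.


Ec = 0.85, Eb = 0.88, Ea = 0.63
E = 0.85 * 0.88 * 0.63 * 100 = 47.1240%

47.1240 %


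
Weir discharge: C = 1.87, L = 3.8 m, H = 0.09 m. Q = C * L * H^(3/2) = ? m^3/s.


Q = C * L * H^(3/2) = 1.87 * 3.8 * 0.09^1.5 = 1.87 * 3.8 * 0.027000

0.1919 m^3/s


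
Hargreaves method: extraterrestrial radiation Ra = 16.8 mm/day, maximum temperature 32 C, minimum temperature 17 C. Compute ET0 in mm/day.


Tmean = (Tmax + Tmin)/2 = (32 + 17)/2 = 24.5
ET0 = 0.0023 * 16.8 * (24.5 + 17.8) * sqrt(32 - 17)
ET0 = 0.0023 * 16.8 * 42.3 * 3.872983

6.3303 mm/day


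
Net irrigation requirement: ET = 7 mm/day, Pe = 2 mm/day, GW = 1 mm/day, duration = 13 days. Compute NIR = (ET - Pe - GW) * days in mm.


Daily deficit = ET - Pe - GW = 7 - 2 - 1 = 4 mm/day
NIR = 4 * 13 = 52 mm

52.0000 mm


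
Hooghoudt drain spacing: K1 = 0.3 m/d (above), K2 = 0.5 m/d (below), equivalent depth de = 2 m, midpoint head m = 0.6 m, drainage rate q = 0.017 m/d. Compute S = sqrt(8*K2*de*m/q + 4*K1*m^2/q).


S^2 = 8*K2*de*m/q + 4*K1*m^2/q
S^2 = 8*0.5*2*0.6/0.017 + 4*0.3*0.6^2/0.017
S = sqrt(307.7647)

17.5432 m


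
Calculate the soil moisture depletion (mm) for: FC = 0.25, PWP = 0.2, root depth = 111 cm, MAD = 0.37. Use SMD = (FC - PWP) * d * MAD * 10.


SMD = (FC - PWP) * d * MAD * 10
SMD = (0.25 - 0.2) * 111 * 0.37 * 10
SMD = 0.0500 * 111 * 0.37 * 10

20.5350 mm


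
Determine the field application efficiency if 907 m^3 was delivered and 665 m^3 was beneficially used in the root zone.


Ea = V_root / V_field * 100 = 665 / 907 * 100 = 73.3186%

73.3186 %


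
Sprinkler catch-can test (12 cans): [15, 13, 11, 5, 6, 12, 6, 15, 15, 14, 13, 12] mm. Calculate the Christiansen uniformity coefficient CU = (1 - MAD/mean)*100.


mean = 11.416667 mm
MAD = 2.944444 mm
CU = (1 - 2.944444/11.416667)*100

74.2093 %


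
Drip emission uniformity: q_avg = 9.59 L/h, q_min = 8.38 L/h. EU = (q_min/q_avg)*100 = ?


EU = (q_min/q_avg)*100 = (8.38/9.59)*100 = 87.3827%

87.3827 %


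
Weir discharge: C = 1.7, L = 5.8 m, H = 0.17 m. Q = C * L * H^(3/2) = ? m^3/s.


Q = C * L * H^(3/2) = 1.7 * 5.8 * 0.17^1.5 = 1.7 * 5.8 * 0.070093

0.6911 m^3/s


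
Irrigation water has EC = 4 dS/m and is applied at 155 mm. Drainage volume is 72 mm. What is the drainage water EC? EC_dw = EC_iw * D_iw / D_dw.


EC_dw = EC_iw * D_iw / D_dw
EC_dw = 4 * 155 / 72
EC_dw = 620 / 72

8.6111 dS/m


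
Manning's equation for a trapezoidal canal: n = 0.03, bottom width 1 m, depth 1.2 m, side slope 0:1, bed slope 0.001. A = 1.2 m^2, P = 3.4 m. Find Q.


R = A/P = 1.2/3.4 = 0.352941
Q = (1/0.03) * 1.2 * 0.352941^(2/3) * 0.001^0.5

0.6317 m^3/s


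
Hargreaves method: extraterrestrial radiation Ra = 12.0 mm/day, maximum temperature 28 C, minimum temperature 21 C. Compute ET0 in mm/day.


Tmean = (Tmax + Tmin)/2 = (28 + 21)/2 = 24.5
ET0 = 0.0023 * 12.0 * (24.5 + 17.8) * sqrt(28 - 21)
ET0 = 0.0023 * 12.0 * 42.3 * 2.645751

3.0889 mm/day


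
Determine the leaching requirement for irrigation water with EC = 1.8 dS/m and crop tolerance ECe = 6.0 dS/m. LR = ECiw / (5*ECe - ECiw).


LR = ECiw / (5*ECe - ECiw)
LR = 1.8 / (5*6.0 - 1.8)
LR = 1.8 / 28.2000

0.0638


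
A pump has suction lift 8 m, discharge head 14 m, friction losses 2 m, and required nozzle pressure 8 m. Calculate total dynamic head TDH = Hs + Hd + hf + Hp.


TDH = Hs + Hd + hf + Hp = 8 + 14 + 2 + 8 = 32

32 m


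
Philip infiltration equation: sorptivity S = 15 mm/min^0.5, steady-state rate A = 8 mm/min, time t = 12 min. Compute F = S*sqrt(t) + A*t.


F = S*sqrt(t) + A*t
F = 15*sqrt(12) + 8*12
F = 15*3.464102 + 96

147.9615 mm


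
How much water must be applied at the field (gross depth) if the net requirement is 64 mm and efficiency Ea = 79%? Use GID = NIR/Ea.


Ea = 79% = 0.79
GID = NIR / Ea = 64 / 0.79 = 81.0127 mm

81.0127 mm


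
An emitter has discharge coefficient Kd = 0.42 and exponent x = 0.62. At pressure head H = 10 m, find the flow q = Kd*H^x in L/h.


q = Kd * H^x = 0.42 * 10^0.62 = 0.42 * 4.168694

1.7509 L/h


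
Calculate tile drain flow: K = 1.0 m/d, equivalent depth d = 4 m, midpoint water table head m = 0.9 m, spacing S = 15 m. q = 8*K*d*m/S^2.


q = 8*K*d*m/S^2
q = 8*1.0*4*0.9/15^2
q = 28.8000 / 225

0.1280 m/d


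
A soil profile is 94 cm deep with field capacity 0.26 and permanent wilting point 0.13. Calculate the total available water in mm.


AWC = (FC - PWP) * d * 10
AWC = (0.26 - 0.13) * 94 * 10
AWC = 0.1300 * 94 * 10

122.2000 mm


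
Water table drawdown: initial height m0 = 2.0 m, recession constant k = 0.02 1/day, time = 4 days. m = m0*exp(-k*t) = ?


m = m0 * exp(-k*t)
m = 2.0 * exp(-0.02 * 4)
m = 2.0 * exp(-0.0800)

1.8462 m


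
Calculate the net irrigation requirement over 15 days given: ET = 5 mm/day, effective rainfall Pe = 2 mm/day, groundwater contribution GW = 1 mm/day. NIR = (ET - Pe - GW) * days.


Daily deficit = ET - Pe - GW = 5 - 2 - 1 = 2 mm/day
NIR = 2 * 15 = 30 mm

30.0000 mm


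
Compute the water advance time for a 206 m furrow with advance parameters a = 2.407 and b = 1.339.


t = (L/a)^(1/b)
t = (206/2.407)^(1/1.339)
t = 85.583714^(1/1.339)

27.7434 min


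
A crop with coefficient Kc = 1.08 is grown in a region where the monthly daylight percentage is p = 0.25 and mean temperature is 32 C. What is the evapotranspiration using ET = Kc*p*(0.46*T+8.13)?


ET = Kc * p * (0.46*T + 8.13)
ET = 1.08 * 0.25 * (0.46*32 + 8.13)
ET = 1.08 * 0.25 * 22.8500

6.1695 mm/day


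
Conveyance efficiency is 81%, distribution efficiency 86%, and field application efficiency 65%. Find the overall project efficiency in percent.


Ec = 0.81, Eb = 0.86, Ea = 0.65
E = 0.81 * 0.86 * 0.65 * 100 = 45.2790%

45.2790 %


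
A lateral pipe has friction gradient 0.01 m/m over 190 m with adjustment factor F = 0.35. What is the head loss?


hf = J * L * F = 0.01 * 190 * 0.35 = 0.6650 m

0.6650 m


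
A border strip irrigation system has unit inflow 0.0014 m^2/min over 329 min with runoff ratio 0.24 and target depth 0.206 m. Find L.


L = q*t/((1+r)*Z)
L = 0.0014*329/((1+0.24)*0.206)
L = 0.4606/0.25544

1.8032 m


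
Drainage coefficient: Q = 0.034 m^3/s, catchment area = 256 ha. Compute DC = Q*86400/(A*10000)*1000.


DC = Q * 86400 / (A * 10000) * 1000
DC = 0.034 * 86400 / (256 * 10000) * 1000
DC = 2937600.0000 / 2560000

1.1475 mm/day


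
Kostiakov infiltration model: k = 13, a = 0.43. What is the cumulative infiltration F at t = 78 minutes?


F = k * t^a = 13 * 78^0.43
F = 13 * 6.510295

84.6338 mm


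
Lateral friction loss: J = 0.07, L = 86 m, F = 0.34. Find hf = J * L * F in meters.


hf = J * L * F = 0.07 * 86 * 0.34 = 2.0468 m

2.0468 m


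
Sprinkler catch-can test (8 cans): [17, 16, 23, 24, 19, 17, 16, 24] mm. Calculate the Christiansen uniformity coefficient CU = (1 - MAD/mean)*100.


mean = 19.500000 mm
MAD = 3.125000 mm
CU = (1 - 3.125000/19.500000)*100

83.9744 %


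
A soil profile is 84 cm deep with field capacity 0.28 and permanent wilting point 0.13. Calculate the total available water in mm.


AWC = (FC - PWP) * d * 10
AWC = (0.28 - 0.13) * 84 * 10
AWC = 0.1500 * 84 * 10

126.0000 mm


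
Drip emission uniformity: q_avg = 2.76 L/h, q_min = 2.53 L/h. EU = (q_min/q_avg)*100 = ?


EU = (q_min/q_avg)*100 = (2.53/2.76)*100 = 91.6667%

91.6667 %


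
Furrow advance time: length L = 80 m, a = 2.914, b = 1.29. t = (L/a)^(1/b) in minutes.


t = (L/a)^(1/b)
t = (80/2.914)^(1/1.29)
t = 27.453672^(1/1.29)

13.0375 min


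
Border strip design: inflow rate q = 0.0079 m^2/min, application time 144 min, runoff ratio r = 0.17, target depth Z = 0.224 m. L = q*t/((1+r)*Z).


L = q*t/((1+r)*Z)
L = 0.0079*144/((1+0.17)*0.224)
L = 1.1376/0.26208

4.3407 m


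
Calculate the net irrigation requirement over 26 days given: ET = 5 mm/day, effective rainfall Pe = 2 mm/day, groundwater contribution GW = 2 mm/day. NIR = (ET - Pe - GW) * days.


Daily deficit = ET - Pe - GW = 5 - 2 - 2 = 1 mm/day
NIR = 1 * 26 = 26 mm

26.0000 mm


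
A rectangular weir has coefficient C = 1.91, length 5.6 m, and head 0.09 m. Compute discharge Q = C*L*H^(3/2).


Q = C * L * H^(3/2) = 1.91 * 5.6 * 0.09^1.5 = 1.91 * 5.6 * 0.027000

0.2888 m^3/s


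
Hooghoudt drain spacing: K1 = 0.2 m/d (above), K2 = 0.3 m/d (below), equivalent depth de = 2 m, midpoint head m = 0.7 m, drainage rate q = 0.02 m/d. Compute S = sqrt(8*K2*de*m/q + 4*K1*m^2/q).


S^2 = 8*K2*de*m/q + 4*K1*m^2/q
S^2 = 8*0.3*2*0.7/0.02 + 4*0.2*0.7^2/0.02
S = sqrt(187.6000)

13.6967 m


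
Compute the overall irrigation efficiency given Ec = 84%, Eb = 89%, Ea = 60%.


Ec = 0.84, Eb = 0.89, Ea = 0.6
E = 0.84 * 0.89 * 0.6 * 100 = 44.8560%

44.8560 %


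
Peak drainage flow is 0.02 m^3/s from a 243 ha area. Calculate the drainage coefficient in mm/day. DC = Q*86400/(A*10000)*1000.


DC = Q * 86400 / (A * 10000) * 1000
DC = 0.02 * 86400 / (243 * 10000) * 1000
DC = 1728000.0000 / 2430000

0.7111 mm/day


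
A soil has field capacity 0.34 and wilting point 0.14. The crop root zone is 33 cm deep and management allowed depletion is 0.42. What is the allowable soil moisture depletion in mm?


SMD = (FC - PWP) * d * MAD * 10
SMD = (0.34 - 0.14) * 33 * 0.42 * 10
SMD = 0.2000 * 33 * 0.42 * 10

27.7200 mm


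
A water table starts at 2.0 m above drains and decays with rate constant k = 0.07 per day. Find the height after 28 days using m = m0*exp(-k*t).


m = m0 * exp(-k*t)
m = 2.0 * exp(-0.07 * 28)
m = 2.0 * exp(-1.9600)

0.2817 m


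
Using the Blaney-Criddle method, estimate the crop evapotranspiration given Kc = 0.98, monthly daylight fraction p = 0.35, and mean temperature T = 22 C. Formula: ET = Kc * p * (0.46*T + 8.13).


ET = Kc * p * (0.46*T + 8.13)
ET = 0.98 * 0.35 * (0.46*22 + 8.13)
ET = 0.98 * 0.35 * 18.2500

6.2597 mm/day


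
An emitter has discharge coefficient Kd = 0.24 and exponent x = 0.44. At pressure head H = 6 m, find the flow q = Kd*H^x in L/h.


q = Kd * H^x = 0.24 * 6^0.44 = 0.24 * 2.199817

0.5280 L/h


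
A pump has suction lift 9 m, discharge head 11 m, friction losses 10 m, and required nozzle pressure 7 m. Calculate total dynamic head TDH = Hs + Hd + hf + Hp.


TDH = Hs + Hd + hf + Hp = 9 + 11 + 10 + 7 = 37

37 m


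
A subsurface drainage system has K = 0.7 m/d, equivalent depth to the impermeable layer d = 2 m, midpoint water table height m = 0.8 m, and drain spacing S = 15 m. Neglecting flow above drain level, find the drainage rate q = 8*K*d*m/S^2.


q = 8*K*d*m/S^2
q = 8*0.7*2*0.8/15^2
q = 8.9600 / 225

0.0398 m/d


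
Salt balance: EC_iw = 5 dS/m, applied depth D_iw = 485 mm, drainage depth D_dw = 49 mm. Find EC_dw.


EC_dw = EC_iw * D_iw / D_dw
EC_dw = 5 * 485 / 49
EC_dw = 2425 / 49

49.4898 dS/m


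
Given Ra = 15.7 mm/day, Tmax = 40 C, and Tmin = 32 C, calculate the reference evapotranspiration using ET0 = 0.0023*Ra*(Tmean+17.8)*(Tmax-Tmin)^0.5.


Tmean = (Tmax + Tmin)/2 = (40 + 32)/2 = 36.0
ET0 = 0.0023 * 15.7 * (36.0 + 17.8) * sqrt(40 - 32)
ET0 = 0.0023 * 15.7 * 53.8 * 2.828427

5.4948 mm/day


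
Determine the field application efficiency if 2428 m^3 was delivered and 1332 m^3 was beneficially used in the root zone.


Ea = V_root / V_field * 100 = 1332 / 2428 * 100 = 54.8600%

54.8600 %


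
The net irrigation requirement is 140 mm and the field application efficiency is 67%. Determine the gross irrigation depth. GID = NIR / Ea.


Ea = 67% = 0.67
GID = NIR / Ea = 140 / 0.67 = 208.9552 mm

208.9552 mm


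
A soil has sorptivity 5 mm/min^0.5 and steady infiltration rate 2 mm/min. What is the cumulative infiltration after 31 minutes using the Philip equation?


F = S*sqrt(t) + A*t
F = 5*sqrt(31) + 2*31
F = 5*5.567764 + 62

89.8388 mm


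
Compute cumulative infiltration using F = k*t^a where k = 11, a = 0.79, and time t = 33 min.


F = k * t^a = 11 * 33^0.79
F = 11 * 15.835290

174.1882 mm


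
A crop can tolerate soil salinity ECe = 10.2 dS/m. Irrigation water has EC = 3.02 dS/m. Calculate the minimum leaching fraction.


LR = ECiw / (5*ECe - ECiw)
LR = 3.02 / (5*10.2 - 3.02)
LR = 3.02 / 47.9800

0.0629


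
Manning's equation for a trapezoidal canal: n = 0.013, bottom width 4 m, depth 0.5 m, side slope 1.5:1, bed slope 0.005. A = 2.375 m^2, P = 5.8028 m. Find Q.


R = A/P = 2.375/5.8028 = 0.409285
Q = (1/0.013) * 2.375 * 0.409285^(2/3) * 0.005^0.5

7.1212 m^3/s


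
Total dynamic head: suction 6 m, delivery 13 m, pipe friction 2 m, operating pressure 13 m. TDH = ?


TDH = Hs + Hd + hf + Hp = 6 + 13 + 2 + 13 = 34

34 m


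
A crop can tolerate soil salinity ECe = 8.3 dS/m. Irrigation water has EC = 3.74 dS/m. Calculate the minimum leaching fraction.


LR = ECiw / (5*ECe - ECiw)
LR = 3.74 / (5*8.3 - 3.74)
LR = 3.74 / 37.7600

0.0990


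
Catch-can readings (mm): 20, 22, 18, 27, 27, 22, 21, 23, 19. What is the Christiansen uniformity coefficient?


mean = 22.111111 mm
MAD = 2.370370 mm
CU = (1 - 2.370370/22.111111)*100

89.2797 %


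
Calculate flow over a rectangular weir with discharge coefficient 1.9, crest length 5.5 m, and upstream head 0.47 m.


Q = C * L * H^(3/2) = 1.9 * 5.5 * 0.47^1.5 = 1.9 * 5.5 * 0.322216

3.3672 m^3/s


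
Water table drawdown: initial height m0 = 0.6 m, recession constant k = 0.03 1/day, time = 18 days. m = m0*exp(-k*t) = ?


m = m0 * exp(-k*t)
m = 0.6 * exp(-0.03 * 18)
m = 0.6 * exp(-0.5400)

0.3496 m


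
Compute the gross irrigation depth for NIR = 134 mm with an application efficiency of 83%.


Ea = 83% = 0.83
GID = NIR / Ea = 134 / 0.83 = 161.4458 mm

161.4458 mm


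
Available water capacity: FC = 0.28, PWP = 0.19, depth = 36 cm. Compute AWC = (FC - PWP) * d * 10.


AWC = (FC - PWP) * d * 10
AWC = (0.28 - 0.19) * 36 * 10
AWC = 0.0900 * 36 * 10

32.4000 mm


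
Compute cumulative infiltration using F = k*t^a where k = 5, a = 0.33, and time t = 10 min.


F = k * t^a = 5 * 10^0.33
F = 5 * 2.137962

10.6898 mm


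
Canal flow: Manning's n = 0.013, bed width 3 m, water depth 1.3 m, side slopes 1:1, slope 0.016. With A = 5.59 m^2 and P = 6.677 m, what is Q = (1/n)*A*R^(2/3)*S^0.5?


R = A/P = 5.59/6.677 = 0.837202
Q = (1/0.013) * 5.59 * 0.837202^(2/3) * 0.016^0.5

48.3150 m^3/s


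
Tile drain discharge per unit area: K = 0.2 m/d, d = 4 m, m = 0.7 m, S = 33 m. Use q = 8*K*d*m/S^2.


q = 8*K*d*m/S^2
q = 8*0.2*4*0.7/33^2
q = 4.4800 / 1089

0.0041 m/d


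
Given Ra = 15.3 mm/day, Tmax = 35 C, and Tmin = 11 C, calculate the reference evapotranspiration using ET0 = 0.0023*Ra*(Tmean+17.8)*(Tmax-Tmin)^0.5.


Tmean = (Tmax + Tmin)/2 = (35 + 11)/2 = 23.0
ET0 = 0.0023 * 15.3 * (23.0 + 17.8) * sqrt(35 - 11)
ET0 = 0.0023 * 15.3 * 40.8 * 4.898979

7.0337 mm/day


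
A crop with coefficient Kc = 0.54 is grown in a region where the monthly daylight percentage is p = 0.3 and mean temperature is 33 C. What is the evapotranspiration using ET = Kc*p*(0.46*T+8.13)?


ET = Kc * p * (0.46*T + 8.13)
ET = 0.54 * 0.3 * (0.46*33 + 8.13)
ET = 0.54 * 0.3 * 23.3100

3.7762 mm/day


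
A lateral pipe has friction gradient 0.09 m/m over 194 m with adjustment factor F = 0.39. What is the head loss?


hf = J * L * F = 0.09 * 194 * 0.39 = 6.8094 m

6.8094 m


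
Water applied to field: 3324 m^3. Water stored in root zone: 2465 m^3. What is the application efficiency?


Ea = V_root / V_field * 100 = 2465 / 3324 * 100 = 74.1576%

74.1576 %


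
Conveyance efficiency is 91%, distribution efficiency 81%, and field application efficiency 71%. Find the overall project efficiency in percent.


Ec = 0.91, Eb = 0.81, Ea = 0.71
E = 0.91 * 0.81 * 0.71 * 100 = 52.3341%

52.3341 %


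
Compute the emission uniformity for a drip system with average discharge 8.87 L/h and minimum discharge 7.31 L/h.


EU = (q_min/q_avg)*100 = (7.31/8.87)*100 = 82.4126%

82.4126 %


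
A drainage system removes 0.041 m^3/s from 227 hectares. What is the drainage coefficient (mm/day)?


DC = Q * 86400 / (A * 10000) * 1000
DC = 0.041 * 86400 / (227 * 10000) * 1000
DC = 3542400.0000 / 2270000

1.5605 mm/day


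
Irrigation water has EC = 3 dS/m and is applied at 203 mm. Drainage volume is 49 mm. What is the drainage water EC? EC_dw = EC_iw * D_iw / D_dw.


EC_dw = EC_iw * D_iw / D_dw
EC_dw = 3 * 203 / 49
EC_dw = 609 / 49

12.4286 dS/m


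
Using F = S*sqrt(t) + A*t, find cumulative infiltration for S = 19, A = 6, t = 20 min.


F = S*sqrt(t) + A*t
F = 19*sqrt(20) + 6*20
F = 19*4.472136 + 120

204.9706 mm


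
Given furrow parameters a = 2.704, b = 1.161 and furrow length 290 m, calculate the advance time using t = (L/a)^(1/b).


t = (L/a)^(1/b)
t = (290/2.704)^(1/1.161)
t = 107.248521^(1/1.161)

56.0828 min


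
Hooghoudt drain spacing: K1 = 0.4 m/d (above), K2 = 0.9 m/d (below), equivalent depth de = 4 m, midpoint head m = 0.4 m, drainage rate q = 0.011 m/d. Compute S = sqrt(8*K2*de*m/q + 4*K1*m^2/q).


S^2 = 8*K2*de*m/q + 4*K1*m^2/q
S^2 = 8*0.9*4*0.4/0.011 + 4*0.4*0.4^2/0.011
S = sqrt(1070.5455)

32.7192 m
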